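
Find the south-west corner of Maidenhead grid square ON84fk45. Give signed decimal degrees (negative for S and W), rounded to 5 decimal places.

44.43750, 116.45000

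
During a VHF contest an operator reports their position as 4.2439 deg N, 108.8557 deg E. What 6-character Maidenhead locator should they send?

OJ44kf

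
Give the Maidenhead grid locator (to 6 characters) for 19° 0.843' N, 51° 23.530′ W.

GK49ha

Offset from 180°W / 90°S: lon 128.6078°, lat 109.0140°.
Field: lon ⌊128.6078/20⌋ = 6 → G; lat ⌊109.0140/10⌋ = 10 → K.
Square: lon ⌊8.6078/2⌋ = 4; lat ⌊9.0140/1⌋ = 9.
Subsquare: lon ⌊0.6078/0.0833333⌋ = 7 → h; lat ⌊0.0140/0.0416667⌋ = 0 → a.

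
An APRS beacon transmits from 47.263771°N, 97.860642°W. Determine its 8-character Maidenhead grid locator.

Add 180° to longitude and 90° to latitude: 82.13936, 137.26377.
Field: lon ⌊82.13936/20⌋ = 4 → E; lat ⌊137.26377/10⌋ = 13 → N.
Square: lon ⌊2.13936/2⌋ = 1; lat ⌊7.26377/1⌋ = 7.
Subsquare: lon ⌊0.13936/0.0833333⌋ = 1 → b; lat ⌊0.26377/0.0416667⌋ = 6 → g.
Extended square: lon ⌊0.05602/0.00833333⌋ = 6; lat ⌊0.01377/0.00416667⌋ = 3.

EN17bg63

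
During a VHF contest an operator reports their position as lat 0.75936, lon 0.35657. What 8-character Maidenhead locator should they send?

JJ00es22

Shift to the Maidenhead origin (180°W, 90°S): lon 180.35657, lat 90.75936.
Field: 180.35657/20 → 9 → J, 90.75936/10 → 9 → J; chars JJ.
Square: 0.35657/2 → 0, 0.75936/1 → 0; chars 00.
Subsquare: 0.35657/0.0833333 → 4 → e, 0.75936/0.0416667 → 18 → s; chars es.
Extended square: 0.02324/0.00833333 → 2, 0.00936/0.00416667 → 2; chars 22.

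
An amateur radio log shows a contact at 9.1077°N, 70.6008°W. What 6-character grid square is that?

FJ49qc

Add 180° to longitude and 90° to latitude: 109.3992, 99.1077.
Field (20°×10°, letters A–R): lon ⌊109.3992/20⌋ = 5 → F; lat ⌊99.1077/10⌋ = 9 → J.
Square (2°×1°, digits 0–9): lon ⌊9.3992/2⌋ = 4; lat ⌊9.1077/1⌋ = 9.
Subsquare (5′×2.5′, letters a–x): lon ⌊1.3992/0.0833333⌋ = 16 → q; lat ⌊0.1077/0.0416667⌋ = 2 → c.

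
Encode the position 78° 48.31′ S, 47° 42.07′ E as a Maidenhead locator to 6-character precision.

LB31ue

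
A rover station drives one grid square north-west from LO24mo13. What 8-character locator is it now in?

LO24mo04

Longitude extended square 1; −1 → 0.
Latitude extended square 3; +1 → 4.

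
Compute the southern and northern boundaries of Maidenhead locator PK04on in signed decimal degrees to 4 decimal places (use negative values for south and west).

14.5417, 14.5833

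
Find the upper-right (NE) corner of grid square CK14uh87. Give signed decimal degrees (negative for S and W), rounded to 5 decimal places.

Field C=2, K=10: +2·20° lon, +10·10° lat → SW at lon -140°, lat 10°.
Square 1, 4: +1·2° lon, +4·1° lat → SW at lon -138°, lat 14°.
Subsquare u=20, h=7: +20·0.0833333° lon, +7·0.0416667° lat → SW at lon -136.333°, lat 14.2917°.
Extended square 8, 7: +8·0.00833333° lon, +7·0.00416667° lat → SW at lon -136.267°, lat 14.3208°.
Cell spans 0.00833333° lon × 0.00416667° lat. NE corner is SW corner plus one full cell.
latitude 14.32500, longitude -136.25833.

14.32500, -136.25833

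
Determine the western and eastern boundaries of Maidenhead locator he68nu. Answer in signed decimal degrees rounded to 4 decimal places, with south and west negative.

Field H=7, E=4: +7·20° lon, +4·10° lat → SW at lon -40°, lat -50°.
Square 6, 8: +6·2° lon, +8·1° lat → SW at lon -28°, lat -42°.
Subsquare n=13, u=20: +13·0.0833333° lon, +20·0.0416667° lat → SW at lon -26.9167°, lat -41.1667°.
Cell spans 0.0833333° lon × 0.0416667° lat.
west -26.9167, east -26.8333.

-26.9167, -26.8333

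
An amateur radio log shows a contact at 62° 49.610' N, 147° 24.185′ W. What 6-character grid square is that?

BP62ht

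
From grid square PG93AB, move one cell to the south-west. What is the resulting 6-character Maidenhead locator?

Longitude subsquare a = 0; −1 → -1, wraps to 23 = x, carry into square.
Longitude square 9; −1 → 8.
Latitude subsquare b = 1; −1 → 0 = a.

PG83xa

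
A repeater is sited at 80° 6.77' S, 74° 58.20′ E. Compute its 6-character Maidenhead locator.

MA79lv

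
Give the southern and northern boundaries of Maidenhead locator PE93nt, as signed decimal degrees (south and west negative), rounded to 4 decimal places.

Field P=15, E=4: +15·20° lon, +4·10° lat → SW at lon 120°, lat -50°.
Square 9, 3: +9·2° lon, +3·1° lat → SW at lon 138°, lat -47°.
Subsquare n=13, t=19: +13·0.0833333° lon, +19·0.0416667° lat → SW at lon 139.083°, lat -46.2083°.
Cell spans 0.0833333° lon × 0.0416667° lat.
south -46.2083, north -46.1667.

-46.2083, -46.1667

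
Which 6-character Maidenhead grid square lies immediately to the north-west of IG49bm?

IG49an

Longitude subsquare b = 1; −1 → 0 = a.
Latitude subsquare m = 12; +1 → 13 = n.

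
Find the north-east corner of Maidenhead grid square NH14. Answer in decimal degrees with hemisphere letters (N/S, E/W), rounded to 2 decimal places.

Field N=13, H=7: +13·20° lon, +7·10° lat → SW at lon 80°, lat -20°.
Square 1, 4: +1·2° lon, +4·1° lat → SW at lon 82°, lat -16°.
Cell spans 2° lon × 1° lat. NE corner is SW corner plus one full cell.
latitude 15.00° S, longitude 84.00° E.

15.00° S, 84.00° E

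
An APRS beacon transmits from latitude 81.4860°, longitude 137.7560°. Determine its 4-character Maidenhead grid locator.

PR81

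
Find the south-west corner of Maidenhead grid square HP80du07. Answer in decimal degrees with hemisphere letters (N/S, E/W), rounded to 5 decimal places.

Field H=7, P=15: +7·20° lon, +15·10° lat → SW at lon -40°, lat 60°.
Square 8, 0: +8·2° lon, +0·1° lat → SW at lon -24°, lat 60°.
Subsquare d=3, u=20: +3·0.0833333° lon, +20·0.0416667° lat → SW at lon -23.75°, lat 60.8333°.
Extended square 0, 7: +0·0.00833333° lon, +7·0.00416667° lat → SW at lon -23.75°, lat 60.8625°.
latitude 60.86250° N, longitude 23.75000° W.

60.86250° N, 23.75000° W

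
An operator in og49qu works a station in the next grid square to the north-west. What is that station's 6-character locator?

Longitude subsquare q = 16; −1 → 15 = p.
Latitude subsquare u = 20; +1 → 21 = v.

OG49pv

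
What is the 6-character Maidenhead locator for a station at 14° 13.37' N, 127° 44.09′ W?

CK64df

Offset from 180°W / 90°S: lon 52.2652°, lat 104.2228°.
Field (20°×10°, letters A–R): 52.2652/20 → 2 → C, 104.2228/10 → 10 → K; chars CK.
Square (2°×1°, digits 0–9): 12.2652/2 → 6, 4.2228/1 → 4; chars 64.
Subsquare (5′×2.5′, letters a–x): 0.2652/0.0833333 → 3 → d, 0.2228/0.0416667 → 5 → f; chars df.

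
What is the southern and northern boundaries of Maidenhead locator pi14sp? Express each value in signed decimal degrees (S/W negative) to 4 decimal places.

Field P=15, I=8: +15·20° lon, +8·10° lat → SW at lon 120°, lat -10°.
Square 1, 4: +1·2° lon, +4·1° lat → SW at lon 122°, lat -6°.
Subsquare s=18, p=15: +18·0.0833333° lon, +15·0.0416667° lat → SW at lon 123.5°, lat -5.375°.
Cell spans 0.0833333° lon × 0.0416667° lat.
south -5.3750, north -5.3333.

-5.3750, -5.3333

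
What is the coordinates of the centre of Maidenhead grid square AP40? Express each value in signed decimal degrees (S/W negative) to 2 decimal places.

60.50, -171.00

Field A=0, P=15: +0·20° lon, +15·10° lat → SW at lon -180°, lat 60°.
Square 4, 0: +4·2° lon, +0·1° lat → SW at lon -172°, lat 60°.
Cell spans 2° lon × 1° lat. Centre is SW corner plus half of each.
latitude 60.50, longitude -171.00.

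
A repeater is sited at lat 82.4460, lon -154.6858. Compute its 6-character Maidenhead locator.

BR22pk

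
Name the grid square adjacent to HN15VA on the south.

HN14vx

Latitude subsquare a = 0; −1 → -1, wraps to 23 = x, carry into square.
Latitude square 5; −1 → 4.
The longitude characters are unchanged.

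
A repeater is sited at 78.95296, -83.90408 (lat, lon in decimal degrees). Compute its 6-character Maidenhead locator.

EQ88bw

Offset from 180°W / 90°S: lon 96.0959°, lat 168.9530°.
Field: 96.0959/20 → 4 → E, 168.9530/10 → 16 → Q; chars EQ.
Square: 16.0959/2 → 8, 8.9530/1 → 8; chars 88.
Subsquare: 0.0959/0.0833333 → 1 → b, 0.9530/0.0416667 → 22 → w; chars bw.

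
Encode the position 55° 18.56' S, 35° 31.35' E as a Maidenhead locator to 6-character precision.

KD74sq

Offset from 180°W / 90°S: lon 215.5225°, lat 34.6907°.
Field: 215.5225/20 → 10 → K, 34.6907/10 → 3 → D; chars KD.
Square: 15.5225/2 → 7, 4.6907/1 → 4; chars 74.
Subsquare: 1.5225/0.0833333 → 18 → s, 0.6907/0.0416667 → 16 → q; chars sq.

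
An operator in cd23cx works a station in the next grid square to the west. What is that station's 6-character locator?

CD23bx

Longitude subsquare c = 2; −1 → 1 = b.
The latitude characters are unchanged.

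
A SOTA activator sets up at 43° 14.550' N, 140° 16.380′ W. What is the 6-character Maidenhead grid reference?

BN93uf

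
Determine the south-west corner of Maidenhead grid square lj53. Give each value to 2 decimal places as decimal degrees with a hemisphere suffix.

3.00° N, 50.00° E

Field L=11, J=9: +11·20° lon, +9·10° lat → SW at lon 40°, lat 0°.
Square 5, 3: +5·2° lon, +3·1° lat → SW at lon 50°, lat 3°.
latitude 3.00° N, longitude 50.00° E.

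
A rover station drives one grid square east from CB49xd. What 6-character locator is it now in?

Longitude subsquare x = 23; +1 → 24, wraps to 0 = a, carry into square.
Longitude square 4; +1 → 5.
The latitude characters are unchanged.

CB59ad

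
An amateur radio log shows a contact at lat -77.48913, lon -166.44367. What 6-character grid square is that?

AB62sm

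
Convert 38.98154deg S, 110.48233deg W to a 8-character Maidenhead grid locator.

DF41sa24

Shift to the Maidenhead origin (180°W, 90°S): lon 69.51767, lat 51.01846.
Field (20°×10°, letters A–R): lon ⌊69.51767/20⌋ = 3 → D; lat ⌊51.01846/10⌋ = 5 → F.
Square (2°×1°, digits 0–9): lon ⌊9.51767/2⌋ = 4; lat ⌊1.01846/1⌋ = 1.
Subsquare (5′×2.5′, letters a–x): lon ⌊1.51767/0.0833333⌋ = 18 → s; lat ⌊0.01846/0.0416667⌋ = 0 → a.
Extended square (30″×15″, digits 0–9): lon ⌊0.01767/0.00833333⌋ = 2; lat ⌊0.01846/0.00416667⌋ = 4.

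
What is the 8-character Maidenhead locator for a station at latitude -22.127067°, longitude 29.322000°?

Offset from 180°W / 90°S: lon 209.32200°, lat 67.87293°.
Field: 209.32200/20 → 10 → K, 67.87293/10 → 6 → G; chars KG.
Square: 9.32200/2 → 4, 7.87293/1 → 7; chars 47.
Subsquare: 1.32200/0.0833333 → 15 → p, 0.87293/0.0416667 → 20 → u; chars pu.
Extended square: 0.07200/0.00833333 → 8, 0.03960/0.00416667 → 9; chars 89.

KG47pu89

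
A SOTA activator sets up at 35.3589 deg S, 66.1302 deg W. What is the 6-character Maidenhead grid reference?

FF64wp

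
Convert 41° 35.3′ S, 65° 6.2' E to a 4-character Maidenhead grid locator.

ME28

Offset from 180°W / 90°S: lon 245.10°, lat 48.41°.
Field (20°×10°, letters A–R): lon ⌊245.10/20⌋ = 12 → M; lat ⌊48.41/10⌋ = 4 → E.
Square (2°×1°, digits 0–9): lon ⌊5.10/2⌋ = 2; lat ⌊8.41/1⌋ = 8.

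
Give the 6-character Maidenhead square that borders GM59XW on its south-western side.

Longitude subsquare x = 23; −1 → 22 = w.
Latitude subsquare w = 22; −1 → 21 = v.

GM59wv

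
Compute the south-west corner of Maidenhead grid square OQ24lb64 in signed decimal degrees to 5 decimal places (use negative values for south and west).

Field O=14, Q=16: +14·20° lon, +16·10° lat → SW at lon 100°, lat 70°.
Square 2, 4: +2·2° lon, +4·1° lat → SW at lon 104°, lat 74°.
Subsquare l=11, b=1: +11·0.0833333° lon, +1·0.0416667° lat → SW at lon 104.917°, lat 74.0417°.
Extended square 6, 4: +6·0.00833333° lon, +4·0.00416667° lat → SW at lon 104.967°, lat 74.0583°.
latitude 74.05833, longitude 104.96667.

74.05833, 104.96667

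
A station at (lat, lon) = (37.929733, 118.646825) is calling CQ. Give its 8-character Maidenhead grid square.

OM97hw73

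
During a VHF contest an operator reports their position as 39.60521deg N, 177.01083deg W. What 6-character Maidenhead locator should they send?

Offset from 180°W / 90°S: lon 2.9892°, lat 129.6052°.
Field: lon ⌊2.9892/20⌋ = 0 → A; lat ⌊129.6052/10⌋ = 12 → M.
Square: lon ⌊2.9892/2⌋ = 1; lat ⌊9.6052/1⌋ = 9.
Subsquare: lon ⌊0.9892/0.0833333⌋ = 11 → l; lat ⌊0.6052/0.0416667⌋ = 14 → o.

AM19lo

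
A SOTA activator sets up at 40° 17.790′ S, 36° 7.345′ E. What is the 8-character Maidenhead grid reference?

KE89bq48

Add 180° to longitude and 90° to latitude: 216.12242, 49.70350.
Field (20°×10°, letters A–R): lon ⌊216.12242/20⌋ = 10 → K; lat ⌊49.70350/10⌋ = 4 → E.
Square (2°×1°, digits 0–9): lon ⌊16.12242/2⌋ = 8; lat ⌊9.70350/1⌋ = 9.
Subsquare (5′×2.5′, letters a–x): lon ⌊0.12242/0.0833333⌋ = 1 → b; lat ⌊0.70350/0.0416667⌋ = 16 → q.
Extended square (30″×15″, digits 0–9): lon ⌊0.03908/0.00833333⌋ = 4; lat ⌊0.03683/0.00416667⌋ = 8.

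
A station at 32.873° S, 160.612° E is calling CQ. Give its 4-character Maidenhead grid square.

Add 180° to longitude and 90° to latitude: 340.61, 57.13.
Field: lon ⌊340.61/20⌋ = 17 → R; lat ⌊57.13/10⌋ = 5 → F.
Square: lon ⌊0.61/2⌋ = 0; lat ⌊7.13/1⌋ = 7.

RF07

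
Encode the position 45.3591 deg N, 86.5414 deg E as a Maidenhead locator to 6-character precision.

NN35gi

Add 180° to longitude and 90° to latitude: 266.5414, 135.3591.
Field: 266.5414/20 → 13 → N, 135.3591/10 → 13 → N; chars NN.
Square: 6.5414/2 → 3, 5.3591/1 → 5; chars 35.
Subsquare: 0.5414/0.0833333 → 6 → g, 0.3591/0.0416667 → 8 → i; chars gi.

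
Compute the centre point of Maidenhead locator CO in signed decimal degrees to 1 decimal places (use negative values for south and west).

Field C=2, O=14: +2·20° lon, +14·10° lat → SW at lon -140°, lat 50°.
Cell spans 20° lon × 10° lat. Centre is SW corner plus half of each.
latitude 55.0, longitude -130.0.

55.0, -130.0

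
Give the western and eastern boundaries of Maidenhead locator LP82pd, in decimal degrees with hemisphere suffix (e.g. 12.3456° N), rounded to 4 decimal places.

57.2500° E, 57.3333° E

Field L=11, P=15: +11·20° lon, +15·10° lat → SW at lon 40°, lat 60°.
Square 8, 2: +8·2° lon, +2·1° lat → SW at lon 56°, lat 62°.
Subsquare p=15, d=3: +15·0.0833333° lon, +3·0.0416667° lat → SW at lon 57.25°, lat 62.125°.
Cell spans 0.0833333° lon × 0.0416667° lat.
west 57.2500° E, east 57.3333° E.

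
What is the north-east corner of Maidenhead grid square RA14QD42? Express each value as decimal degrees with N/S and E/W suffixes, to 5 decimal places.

Field R=17, A=0: +17·20° lon, +0·10° lat → SW at lon 160°, lat -90°.
Square 1, 4: +1·2° lon, +4·1° lat → SW at lon 162°, lat -86°.
Subsquare q=16, d=3: +16·0.0833333° lon, +3·0.0416667° lat → SW at lon 163.333°, lat -85.875°.
Extended square 4, 2: +4·0.00833333° lon, +2·0.00416667° lat → SW at lon 163.367°, lat -85.8667°.
Cell spans 0.00833333° lon × 0.00416667° lat. NE corner is SW corner plus one full cell.
latitude 85.86250° S, longitude 163.37500° E.

85.86250° S, 163.37500° E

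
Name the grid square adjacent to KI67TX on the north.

Latitude subsquare x = 23; +1 → 24, wraps to 0 = a, carry into square.
Latitude square 7; +1 → 8.
The longitude characters are unchanged.

KI68ta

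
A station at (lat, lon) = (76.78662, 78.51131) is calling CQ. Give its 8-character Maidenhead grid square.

MQ96gs18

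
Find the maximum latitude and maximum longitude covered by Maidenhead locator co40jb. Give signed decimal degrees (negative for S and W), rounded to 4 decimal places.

Field C=2, O=14: +2·20° lon, +14·10° lat → SW at lon -140°, lat 50°.
Square 4, 0: +4·2° lon, +0·1° lat → SW at lon -132°, lat 50°.
Subsquare j=9, b=1: +9·0.0833333° lon, +1·0.0416667° lat → SW at lon -131.25°, lat 50.0417°.
Cell spans 0.0833333° lon × 0.0416667° lat. NE corner is SW corner plus one full cell.
latitude 50.0833, longitude -131.1667.

50.0833, -131.1667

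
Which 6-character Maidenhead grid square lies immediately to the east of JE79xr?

JE89ar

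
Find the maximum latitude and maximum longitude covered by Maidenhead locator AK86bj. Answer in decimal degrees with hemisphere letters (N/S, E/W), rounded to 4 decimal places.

16.4167° N, 163.8333° W

Field A=0, K=10: +0·20° lon, +10·10° lat → SW at lon -180°, lat 10°.
Square 8, 6: +8·2° lon, +6·1° lat → SW at lon -164°, lat 16°.
Subsquare b=1, j=9: +1·0.0833333° lon, +9·0.0416667° lat → SW at lon -163.917°, lat 16.375°.
Cell spans 0.0833333° lon × 0.0416667° lat. NE corner is SW corner plus one full cell.
latitude 16.4167° N, longitude 163.8333° W.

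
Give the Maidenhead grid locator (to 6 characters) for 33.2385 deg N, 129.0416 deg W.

Offset from 180°W / 90°S: lon 50.9584°, lat 123.2385°.
Field: 50.9584/20 → 2 → C, 123.2385/10 → 12 → M; chars CM.
Square: 10.9584/2 → 5, 3.2385/1 → 3; chars 53.
Subsquare: 0.9584/0.0833333 → 11 → l, 0.2385/0.0416667 → 5 → f; chars lf.

CM53lf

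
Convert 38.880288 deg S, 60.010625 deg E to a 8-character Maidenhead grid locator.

Offset from 180°W / 90°S: lon 240.01063°, lat 51.11971°.
Field: lon ⌊240.01063/20⌋ = 12 → M; lat ⌊51.11971/10⌋ = 5 → F.
Square: lon ⌊0.01063/2⌋ = 0; lat ⌊1.11971/1⌋ = 1.
Subsquare: lon ⌊0.01063/0.0833333⌋ = 0 → a; lat ⌊0.11971/0.0416667⌋ = 2 → c.
Extended square: lon ⌊0.01063/0.00833333⌋ = 1; lat ⌊0.03638/0.00416667⌋ = 8.

MF01ac18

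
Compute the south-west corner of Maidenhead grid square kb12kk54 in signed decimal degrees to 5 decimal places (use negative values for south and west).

Field K=10, B=1: +10·20° lon, +1·10° lat → SW at lon 20°, lat -80°.
Square 1, 2: +1·2° lon, +2·1° lat → SW at lon 22°, lat -78°.
Subsquare k=10, k=10: +10·0.0833333° lon, +10·0.0416667° lat → SW at lon 22.8333°, lat -77.5833°.
Extended square 5, 4: +5·0.00833333° lon, +4·0.00416667° lat → SW at lon 22.875°, lat -77.5667°.
latitude -77.56667, longitude 22.87500.

-77.56667, 22.87500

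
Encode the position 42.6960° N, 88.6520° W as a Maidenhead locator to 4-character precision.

Add 180° to longitude and 90° to latitude: 91.35, 132.70.
Field: 91.35/20 → 4 → E, 132.70/10 → 13 → N; chars EN.
Square: 11.35/2 → 5, 2.70/1 → 2; chars 52.

EN52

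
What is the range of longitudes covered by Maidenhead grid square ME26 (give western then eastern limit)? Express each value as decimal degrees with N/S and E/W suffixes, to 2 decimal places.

64.00° E, 66.00° E

Field M=12, E=4: +12·20° lon, +4·10° lat → SW at lon 60°, lat -50°.
Square 2, 6: +2·2° lon, +6·1° lat → SW at lon 64°, lat -44°.
Cell spans 2° lon × 1° lat.
west 64.00° E, east 66.00° E.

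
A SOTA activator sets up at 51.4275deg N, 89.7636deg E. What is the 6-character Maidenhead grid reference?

Shift to the Maidenhead origin (180°W, 90°S): lon 269.7636, lat 141.4275.
Field (20°×10°, letters A–R): lon ⌊269.7636/20⌋ = 13 → N; lat ⌊141.4275/10⌋ = 14 → O.
Square (2°×1°, digits 0–9): lon ⌊9.7636/2⌋ = 4; lat ⌊1.4275/1⌋ = 1.
Subsquare (5′×2.5′, letters a–x): lon ⌊1.7636/0.0833333⌋ = 21 → v; lat ⌊0.4275/0.0416667⌋ = 10 → k.

NO41vk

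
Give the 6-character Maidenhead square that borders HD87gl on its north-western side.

HD87fm

Longitude subsquare g = 6; −1 → 5 = f.
Latitude subsquare l = 11; +1 → 12 = m.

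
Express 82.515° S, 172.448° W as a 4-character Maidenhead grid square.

AA37

Add 180° to longitude and 90° to latitude: 7.55, 7.48.
Field: lon ⌊7.55/20⌋ = 0 → A; lat ⌊7.48/10⌋ = 0 → A.
Square: lon ⌊7.55/2⌋ = 3; lat ⌊7.48/1⌋ = 7.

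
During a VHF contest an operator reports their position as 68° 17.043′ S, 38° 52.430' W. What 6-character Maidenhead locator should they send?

HC01nr

Add 180° to longitude and 90° to latitude: 141.1262, 21.7160.
Field: lon ⌊141.1262/20⌋ = 7 → H; lat ⌊21.7160/10⌋ = 2 → C.
Square: lon ⌊1.1262/2⌋ = 0; lat ⌊1.7160/1⌋ = 1.
Subsquare: lon ⌊1.1262/0.0833333⌋ = 13 → n; lat ⌊0.7160/0.0416667⌋ = 17 → r.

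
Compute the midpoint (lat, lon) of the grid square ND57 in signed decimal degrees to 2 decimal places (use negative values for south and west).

-52.50, 91.00

Field N=13, D=3: +13·20° lon, +3·10° lat → SW at lon 80°, lat -60°.
Square 5, 7: +5·2° lon, +7·1° lat → SW at lon 90°, lat -53°.
Cell spans 2° lon × 1° lat. Centre is SW corner plus half of each.
latitude -52.50, longitude 91.00.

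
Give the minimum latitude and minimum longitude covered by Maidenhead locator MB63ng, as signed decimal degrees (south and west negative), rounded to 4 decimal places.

Field M=12, B=1: +12·20° lon, +1·10° lat → SW at lon 60°, lat -80°.
Square 6, 3: +6·2° lon, +3·1° lat → SW at lon 72°, lat -77°.
Subsquare n=13, g=6: +13·0.0833333° lon, +6·0.0416667° lat → SW at lon 73.0833°, lat -76.75°.
latitude -76.7500, longitude 73.0833.

-76.7500, 73.0833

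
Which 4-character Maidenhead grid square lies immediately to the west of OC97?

OC87

Longitude square 9; −1 → 8.
The latitude characters are unchanged.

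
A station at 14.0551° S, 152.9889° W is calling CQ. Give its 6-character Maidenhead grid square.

BH35mw

Add 180° to longitude and 90° to latitude: 27.0111, 75.9449.
Field: 27.0111/20 → 1 → B, 75.9449/10 → 7 → H; chars BH.
Square: 7.0111/2 → 3, 5.9449/1 → 5; chars 35.
Subsquare: 1.0111/0.0833333 → 12 → m, 0.9449/0.0416667 → 22 → w; chars mw.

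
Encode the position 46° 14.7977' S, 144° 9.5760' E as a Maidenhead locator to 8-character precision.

QE23bs90

Add 180° to longitude and 90° to latitude: 324.15960, 43.75337.
Field (20°×10°, letters A–R): 324.15960/20 → 16 → Q, 43.75337/10 → 4 → E; chars QE.
Square (2°×1°, digits 0–9): 4.15960/2 → 2, 3.75337/1 → 3; chars 23.
Subsquare (5′×2.5′, letters a–x): 0.15960/0.0833333 → 1 → b, 0.75337/0.0416667 → 18 → s; chars bs.
Extended square (30″×15″, digits 0–9): 0.07627/0.00833333 → 9, 0.00337/0.00416667 → 0; chars 90.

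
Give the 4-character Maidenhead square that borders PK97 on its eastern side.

QK07

Longitude square 9; +1 → 10, wraps to 0, carry into field.
Longitude field P = 15; +1 → 16 = Q.
The latitude characters are unchanged.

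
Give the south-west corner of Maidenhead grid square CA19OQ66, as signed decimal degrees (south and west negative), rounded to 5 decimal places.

Field C=2, A=0: +2·20° lon, +0·10° lat → SW at lon -140°, lat -90°.
Square 1, 9: +1·2° lon, +9·1° lat → SW at lon -138°, lat -81°.
Subsquare o=14, q=16: +14·0.0833333° lon, +16·0.0416667° lat → SW at lon -136.833°, lat -80.3333°.
Extended square 6, 6: +6·0.00833333° lon, +6·0.00416667° lat → SW at lon -136.783°, lat -80.3083°.
latitude -80.30833, longitude -136.78333.

-80.30833, -136.78333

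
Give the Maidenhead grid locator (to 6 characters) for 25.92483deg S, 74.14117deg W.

FG24wb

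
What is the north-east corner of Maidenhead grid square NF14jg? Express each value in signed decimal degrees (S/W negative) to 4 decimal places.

Field N=13, F=5: +13·20° lon, +5·10° lat → SW at lon 80°, lat -40°.
Square 1, 4: +1·2° lon, +4·1° lat → SW at lon 82°, lat -36°.
Subsquare j=9, g=6: +9·0.0833333° lon, +6·0.0416667° lat → SW at lon 82.75°, lat -35.75°.
Cell spans 0.0833333° lon × 0.0416667° lat. NE corner is SW corner plus one full cell.
latitude -35.7083, longitude 82.8333.

-35.7083, 82.8333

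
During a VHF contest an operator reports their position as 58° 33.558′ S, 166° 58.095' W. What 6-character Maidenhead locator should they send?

AD61mk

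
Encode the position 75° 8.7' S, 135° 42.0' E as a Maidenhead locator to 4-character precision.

PB74

Offset from 180°W / 90°S: lon 315.70°, lat 14.86°.
Field: 315.70/20 → 15 → P, 14.86/10 → 1 → B; chars PB.
Square: 15.70/2 → 7, 4.86/1 → 4; chars 74.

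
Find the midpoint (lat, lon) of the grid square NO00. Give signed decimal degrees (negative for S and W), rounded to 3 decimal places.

50.500, 81.000

Field N=13, O=14: +13·20° lon, +14·10° lat → SW at lon 80°, lat 50°.
Square 0, 0: +0·2° lon, +0·1° lat → SW at lon 80°, lat 50°.
Cell spans 2° lon × 1° lat. Centre is SW corner plus half of each.
latitude 50.500, longitude 81.000.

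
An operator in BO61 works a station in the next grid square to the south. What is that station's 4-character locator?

Latitude square 1; −1 → 0.
The longitude characters are unchanged.

BO60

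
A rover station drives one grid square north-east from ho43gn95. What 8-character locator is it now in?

Longitude extended square 9; +1 → 10, wraps to 0, carry into subsquare.
Longitude subsquare g = 6; +1 → 7 = h.
Latitude extended square 5; +1 → 6.

HO43hn06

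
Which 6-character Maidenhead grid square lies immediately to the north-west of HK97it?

Longitude subsquare i = 8; −1 → 7 = h.
Latitude subsquare t = 19; +1 → 20 = u.

HK97hu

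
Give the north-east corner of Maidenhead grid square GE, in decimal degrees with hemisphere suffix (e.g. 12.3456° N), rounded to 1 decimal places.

Field G=6, E=4: +6·20° lon, +4·10° lat → SW at lon -60°, lat -50°.
Cell spans 20° lon × 10° lat. NE corner is SW corner plus one full cell.
latitude 40.0° S, longitude 40.0° W.

40.0° S, 40.0° W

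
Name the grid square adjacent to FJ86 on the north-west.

FJ77

Longitude square 8; −1 → 7.
Latitude square 6; +1 → 7.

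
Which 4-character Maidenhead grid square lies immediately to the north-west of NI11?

Longitude square 1; −1 → 0.
Latitude square 1; +1 → 2.

NI02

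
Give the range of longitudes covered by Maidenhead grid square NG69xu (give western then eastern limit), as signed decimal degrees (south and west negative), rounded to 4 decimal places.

Field N=13, G=6: +13·20° lon, +6·10° lat → SW at lon 80°, lat -30°.
Square 6, 9: +6·2° lon, +9·1° lat → SW at lon 92°, lat -21°.
Subsquare x=23, u=20: +23·0.0833333° lon, +20·0.0416667° lat → SW at lon 93.9167°, lat -20.1667°.
Cell spans 0.0833333° lon × 0.0416667° lat.
west 93.9167, east 94.0000.

93.9167, 94.0000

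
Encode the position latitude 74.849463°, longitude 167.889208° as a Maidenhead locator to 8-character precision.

RQ34wu63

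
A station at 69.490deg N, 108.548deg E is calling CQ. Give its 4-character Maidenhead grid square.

Offset from 180°W / 90°S: lon 288.55°, lat 159.49°.
Field: lon ⌊288.55/20⌋ = 14 → O; lat ⌊159.49/10⌋ = 15 → P.
Square: lon ⌊8.55/2⌋ = 4; lat ⌊9.49/1⌋ = 9.

OP49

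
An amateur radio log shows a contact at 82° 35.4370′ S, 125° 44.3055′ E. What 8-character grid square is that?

PA27uj88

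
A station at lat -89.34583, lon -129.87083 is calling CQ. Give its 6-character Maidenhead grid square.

CA50bp

Offset from 180°W / 90°S: lon 50.1292°, lat 0.6542°.
Field: lon ⌊50.1292/20⌋ = 2 → C; lat ⌊0.6542/10⌋ = 0 → A.
Square: lon ⌊10.1292/2⌋ = 5; lat ⌊0.6542/1⌋ = 0.
Subsquare: lon ⌊0.1292/0.0833333⌋ = 1 → b; lat ⌊0.6542/0.0416667⌋ = 15 → p.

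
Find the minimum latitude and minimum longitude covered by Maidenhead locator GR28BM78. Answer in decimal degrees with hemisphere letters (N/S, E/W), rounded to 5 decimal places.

Field G=6, R=17: +6·20° lon, +17·10° lat → SW at lon -60°, lat 80°.
Square 2, 8: +2·2° lon, +8·1° lat → SW at lon -56°, lat 88°.
Subsquare b=1, m=12: +1·0.0833333° lon, +12·0.0416667° lat → SW at lon -55.9167°, lat 88.5°.
Extended square 7, 8: +7·0.00833333° lon, +8·0.00416667° lat → SW at lon -55.8583°, lat 88.5333°.
latitude 88.53333° N, longitude 55.85833° W.

88.53333° N, 55.85833° W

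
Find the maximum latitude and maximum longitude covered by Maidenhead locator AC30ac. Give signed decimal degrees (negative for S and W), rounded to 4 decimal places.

Field A=0, C=2: +0·20° lon, +2·10° lat → SW at lon -180°, lat -70°.
Square 3, 0: +3·2° lon, +0·1° lat → SW at lon -174°, lat -70°.
Subsquare a=0, c=2: +0·0.0833333° lon, +2·0.0416667° lat → SW at lon -174°, lat -69.9167°.
Cell spans 0.0833333° lon × 0.0416667° lat. NE corner is SW corner plus one full cell.
latitude -69.8750, longitude -173.9167.

-69.8750, -173.9167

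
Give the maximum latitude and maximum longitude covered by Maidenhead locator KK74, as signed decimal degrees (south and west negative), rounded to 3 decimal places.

15.000, 36.000

Field K=10, K=10: +10·20° lon, +10·10° lat → SW at lon 20°, lat 10°.
Square 7, 4: +7·2° lon, +4·1° lat → SW at lon 34°, lat 14°.
Cell spans 2° lon × 1° lat. NE corner is SW corner plus one full cell.
latitude 15.000, longitude 36.000.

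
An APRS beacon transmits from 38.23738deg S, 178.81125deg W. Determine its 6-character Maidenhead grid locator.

AF01os

Shift to the Maidenhead origin (180°W, 90°S): lon 1.1887, lat 51.7626.
Field (20°×10°, letters A–R): lon ⌊1.1887/20⌋ = 0 → A; lat ⌊51.7626/10⌋ = 5 → F.
Square (2°×1°, digits 0–9): lon ⌊1.1887/2⌋ = 0; lat ⌊1.7626/1⌋ = 1.
Subsquare (5′×2.5′, letters a–x): lon ⌊1.1887/0.0833333⌋ = 14 → o; lat ⌊0.7626/0.0416667⌋ = 18 → s.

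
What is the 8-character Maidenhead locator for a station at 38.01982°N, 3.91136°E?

JM18wa94

Add 180° to longitude and 90° to latitude: 183.91136, 128.01982.
Field: 183.91136/20 → 9 → J, 128.01982/10 → 12 → M; chars JM.
Square: 3.91136/2 → 1, 8.01982/1 → 8; chars 18.
Subsquare: 1.91136/0.0833333 → 22 → w, 0.01982/0.0416667 → 0 → a; chars wa.
Extended square: 0.07803/0.00833333 → 9, 0.01982/0.00416667 → 4; chars 94.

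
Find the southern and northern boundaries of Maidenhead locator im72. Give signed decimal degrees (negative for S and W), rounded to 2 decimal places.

Field I=8, M=12: +8·20° lon, +12·10° lat → SW at lon -20°, lat 30°.
Square 7, 2: +7·2° lon, +2·1° lat → SW at lon -6°, lat 32°.
Cell spans 2° lon × 1° lat.
south 32.00, north 33.00.

32.00, 33.00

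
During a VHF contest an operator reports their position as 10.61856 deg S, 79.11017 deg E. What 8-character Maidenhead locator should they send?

MH99nj31

Add 180° to longitude and 90° to latitude: 259.11017, 79.38144.
Field: lon ⌊259.11017/20⌋ = 12 → M; lat ⌊79.38144/10⌋ = 7 → H.
Square: lon ⌊19.11017/2⌋ = 9; lat ⌊9.38144/1⌋ = 9.
Subsquare: lon ⌊1.11017/0.0833333⌋ = 13 → n; lat ⌊0.38144/0.0416667⌋ = 9 → j.
Extended square: lon ⌊0.02684/0.00833333⌋ = 3; lat ⌊0.00644/0.00416667⌋ = 1.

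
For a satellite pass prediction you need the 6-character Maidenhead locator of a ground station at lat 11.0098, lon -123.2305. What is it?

CK81ja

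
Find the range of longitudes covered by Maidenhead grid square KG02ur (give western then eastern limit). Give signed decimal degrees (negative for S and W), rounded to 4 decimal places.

21.6667, 21.7500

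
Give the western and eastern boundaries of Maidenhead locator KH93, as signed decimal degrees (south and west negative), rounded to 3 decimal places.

Field K=10, H=7: +10·20° lon, +7·10° lat → SW at lon 20°, lat -20°.
Square 9, 3: +9·2° lon, +3·1° lat → SW at lon 38°, lat -17°.
Cell spans 2° lon × 1° lat.
west 38.000, east 40.000.

38.000, 40.000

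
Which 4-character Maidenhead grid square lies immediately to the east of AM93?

Longitude square 9; +1 → 10, wraps to 0, carry into field.
Longitude field A = 0; +1 → 1 = B.
The latitude characters are unchanged.

BM03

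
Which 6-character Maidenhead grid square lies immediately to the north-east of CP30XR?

CP40as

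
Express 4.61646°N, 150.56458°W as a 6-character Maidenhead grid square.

BJ44ro

Add 180° to longitude and 90° to latitude: 29.4354, 94.6165.
Field: lon ⌊29.4354/20⌋ = 1 → B; lat ⌊94.6165/10⌋ = 9 → J.
Square: lon ⌊9.4354/2⌋ = 4; lat ⌊4.6165/1⌋ = 4.
Subsquare: lon ⌊1.4354/0.0833333⌋ = 17 → r; lat ⌊0.6165/0.0416667⌋ = 14 → o.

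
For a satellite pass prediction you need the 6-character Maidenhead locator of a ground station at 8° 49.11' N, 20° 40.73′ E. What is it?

Add 180° to longitude and 90° to latitude: 200.6788, 98.8185.
Field: lon ⌊200.6788/20⌋ = 10 → K; lat ⌊98.8185/10⌋ = 9 → J.
Square: lon ⌊0.6788/2⌋ = 0; lat ⌊8.8185/1⌋ = 8.
Subsquare: lon ⌊0.6788/0.0833333⌋ = 8 → i; lat ⌊0.8185/0.0416667⌋ = 19 → t.

KJ08it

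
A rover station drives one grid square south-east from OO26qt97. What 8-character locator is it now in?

Longitude extended square 9; +1 → 10, wraps to 0, carry into subsquare.
Longitude subsquare q = 16; +1 → 17 = r.
Latitude extended square 7; −1 → 6.

OO26rt06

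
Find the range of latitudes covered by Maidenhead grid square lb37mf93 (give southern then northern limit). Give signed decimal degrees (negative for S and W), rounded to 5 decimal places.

-72.77917, -72.77500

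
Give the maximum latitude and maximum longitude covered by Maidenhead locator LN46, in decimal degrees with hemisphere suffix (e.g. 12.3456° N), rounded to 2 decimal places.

47.00° N, 50.00° E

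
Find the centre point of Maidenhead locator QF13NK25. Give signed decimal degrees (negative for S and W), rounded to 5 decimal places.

Field Q=16, F=5: +16·20° lon, +5·10° lat → SW at lon 140°, lat -40°.
Square 1, 3: +1·2° lon, +3·1° lat → SW at lon 142°, lat -37°.
Subsquare n=13, k=10: +13·0.0833333° lon, +10·0.0416667° lat → SW at lon 143.083°, lat -36.5833°.
Extended square 2, 5: +2·0.00833333° lon, +5·0.00416667° lat → SW at lon 143.1°, lat -36.5625°.
Cell spans 0.00833333° lon × 0.00416667° lat. Centre is SW corner plus half of each.
latitude -36.56042, longitude 143.10417.

-36.56042, 143.10417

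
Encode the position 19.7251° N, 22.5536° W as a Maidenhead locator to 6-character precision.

Offset from 180°W / 90°S: lon 157.4464°, lat 109.7251°.
Field: 157.4464/20 → 7 → H, 109.7251/10 → 10 → K; chars HK.
Square: 17.4464/2 → 8, 9.7251/1 → 9; chars 89.
Subsquare: 1.4464/0.0833333 → 17 → r, 0.7251/0.0416667 → 17 → r; chars rr.

HK89rr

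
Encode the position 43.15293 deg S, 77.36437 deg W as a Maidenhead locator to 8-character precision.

FE16hu63

Offset from 180°W / 90°S: lon 102.63563°, lat 46.84707°.
Field: lon ⌊102.63563/20⌋ = 5 → F; lat ⌊46.84707/10⌋ = 4 → E.
Square: lon ⌊2.63563/2⌋ = 1; lat ⌊6.84707/1⌋ = 6.
Subsquare: lon ⌊0.63563/0.0833333⌋ = 7 → h; lat ⌊0.84707/0.0416667⌋ = 20 → u.
Extended square: lon ⌊0.05230/0.00833333⌋ = 6; lat ⌊0.01374/0.00416667⌋ = 3.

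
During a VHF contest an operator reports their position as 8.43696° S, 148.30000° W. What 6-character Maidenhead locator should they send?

BI51un

Add 180° to longitude and 90° to latitude: 31.7000, 81.5630.
Field: lon ⌊31.7000/20⌋ = 1 → B; lat ⌊81.5630/10⌋ = 8 → I.
Square: lon ⌊11.7000/2⌋ = 5; lat ⌊1.5630/1⌋ = 1.
Subsquare: lon ⌊1.7000/0.0833333⌋ = 20 → u; lat ⌊0.5630/0.0416667⌋ = 13 → n.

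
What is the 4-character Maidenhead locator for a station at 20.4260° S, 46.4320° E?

Add 180° to longitude and 90° to latitude: 226.43, 69.57.
Field (20°×10°, letters A–R): lon ⌊226.43/20⌋ = 11 → L; lat ⌊69.57/10⌋ = 6 → G.
Square (2°×1°, digits 0–9): lon ⌊6.43/2⌋ = 3; lat ⌊9.57/1⌋ = 9.

LG39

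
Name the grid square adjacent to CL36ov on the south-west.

CL36nu

Longitude subsquare o = 14; −1 → 13 = n.
Latitude subsquare v = 21; −1 → 20 = u.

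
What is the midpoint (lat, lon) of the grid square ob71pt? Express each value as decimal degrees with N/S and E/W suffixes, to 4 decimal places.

78.1875° S, 115.2917° E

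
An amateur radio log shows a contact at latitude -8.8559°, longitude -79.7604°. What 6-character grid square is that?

Shift to the Maidenhead origin (180°W, 90°S): lon 100.2396, lat 81.1441.
Field (20°×10°, letters A–R): 100.2396/20 → 5 → F, 81.1441/10 → 8 → I; chars FI.
Square (2°×1°, digits 0–9): 0.2396/2 → 0, 1.1441/1 → 1; chars 01.
Subsquare (5′×2.5′, letters a–x): 0.2396/0.0833333 → 2 → c, 0.1441/0.0416667 → 3 → d; chars cd.

FI01cd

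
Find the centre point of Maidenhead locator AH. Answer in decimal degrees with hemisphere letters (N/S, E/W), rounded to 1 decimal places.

Field A=0, H=7: +0·20° lon, +7·10° lat → SW at lon -180°, lat -20°.
Cell spans 20° lon × 10° lat. Centre is SW corner plus half of each.
latitude 15.0° S, longitude 170.0° W.

15.0° S, 170.0° W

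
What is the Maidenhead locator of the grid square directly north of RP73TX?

RP74ta

Latitude subsquare x = 23; +1 → 24, wraps to 0 = a, carry into square.
Latitude square 3; +1 → 4.
The longitude characters are unchanged.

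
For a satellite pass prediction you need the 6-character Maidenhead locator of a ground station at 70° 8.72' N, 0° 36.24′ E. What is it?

Shift to the Maidenhead origin (180°W, 90°S): lon 180.6040, lat 160.1453.
Field: lon ⌊180.6040/20⌋ = 9 → J; lat ⌊160.1453/10⌋ = 16 → Q.
Square: lon ⌊0.6040/2⌋ = 0; lat ⌊0.1453/1⌋ = 0.
Subsquare: lon ⌊0.6040/0.0833333⌋ = 7 → h; lat ⌊0.1453/0.0416667⌋ = 3 → d.

JQ00hd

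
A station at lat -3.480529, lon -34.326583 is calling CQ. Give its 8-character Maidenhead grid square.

HI26um04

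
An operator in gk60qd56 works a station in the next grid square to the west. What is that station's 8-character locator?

GK60qd46

Longitude extended square 5; −1 → 4.
The latitude characters are unchanged.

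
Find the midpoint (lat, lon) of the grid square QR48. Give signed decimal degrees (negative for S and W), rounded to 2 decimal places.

Field Q=16, R=17: +16·20° lon, +17·10° lat → SW at lon 140°, lat 80°.
Square 4, 8: +4·2° lon, +8·1° lat → SW at lon 148°, lat 88°.
Cell spans 2° lon × 1° lat. Centre is SW corner plus half of each.
latitude 88.50, longitude 149.00.

88.50, 149.00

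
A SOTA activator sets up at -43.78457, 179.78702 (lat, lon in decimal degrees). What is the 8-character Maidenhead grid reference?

RE96vf41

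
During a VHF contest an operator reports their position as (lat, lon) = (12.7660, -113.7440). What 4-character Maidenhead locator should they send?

DK32

Shift to the Maidenhead origin (180°W, 90°S): lon 66.26, lat 102.77.
Field: 66.26/20 → 3 → D, 102.77/10 → 10 → K; chars DK.
Square: 6.26/2 → 3, 2.77/1 → 2; chars 32.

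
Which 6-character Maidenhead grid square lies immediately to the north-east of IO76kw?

Longitude subsquare k = 10; +1 → 11 = l.
Latitude subsquare w = 22; +1 → 23 = x.

IO76lx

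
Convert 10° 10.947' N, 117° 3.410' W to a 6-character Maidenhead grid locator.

DK10le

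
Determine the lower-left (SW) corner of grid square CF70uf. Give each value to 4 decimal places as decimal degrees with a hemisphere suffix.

39.7917° S, 124.3333° W

Field C=2, F=5: +2·20° lon, +5·10° lat → SW at lon -140°, lat -40°.
Square 7, 0: +7·2° lon, +0·1° lat → SW at lon -126°, lat -40°.
Subsquare u=20, f=5: +20·0.0833333° lon, +5·0.0416667° lat → SW at lon -124.333°, lat -39.7917°.
latitude 39.7917° S, longitude 124.3333° W.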